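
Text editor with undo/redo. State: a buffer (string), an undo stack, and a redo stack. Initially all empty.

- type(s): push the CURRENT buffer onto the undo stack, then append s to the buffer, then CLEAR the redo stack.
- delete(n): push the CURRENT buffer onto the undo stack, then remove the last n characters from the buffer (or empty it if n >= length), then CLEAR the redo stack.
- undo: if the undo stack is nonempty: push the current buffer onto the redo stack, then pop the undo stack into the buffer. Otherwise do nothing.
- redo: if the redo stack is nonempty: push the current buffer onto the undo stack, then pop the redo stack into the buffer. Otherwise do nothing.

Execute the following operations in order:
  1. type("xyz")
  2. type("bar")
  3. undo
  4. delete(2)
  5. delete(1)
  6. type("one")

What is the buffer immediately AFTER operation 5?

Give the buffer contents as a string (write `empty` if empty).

Answer: empty

Derivation:
After op 1 (type): buf='xyz' undo_depth=1 redo_depth=0
After op 2 (type): buf='xyzbar' undo_depth=2 redo_depth=0
After op 3 (undo): buf='xyz' undo_depth=1 redo_depth=1
After op 4 (delete): buf='x' undo_depth=2 redo_depth=0
After op 5 (delete): buf='(empty)' undo_depth=3 redo_depth=0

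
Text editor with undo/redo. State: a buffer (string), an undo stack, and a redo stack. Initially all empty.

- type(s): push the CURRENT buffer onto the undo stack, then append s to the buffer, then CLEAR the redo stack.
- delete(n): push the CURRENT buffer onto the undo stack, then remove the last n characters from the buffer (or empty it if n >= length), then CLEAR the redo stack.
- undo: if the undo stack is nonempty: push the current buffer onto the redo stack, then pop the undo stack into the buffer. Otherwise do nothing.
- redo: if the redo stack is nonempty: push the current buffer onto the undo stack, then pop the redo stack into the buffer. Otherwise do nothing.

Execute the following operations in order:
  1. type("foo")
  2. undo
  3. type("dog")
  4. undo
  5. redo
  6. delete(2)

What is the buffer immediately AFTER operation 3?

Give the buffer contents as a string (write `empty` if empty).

Answer: dog

Derivation:
After op 1 (type): buf='foo' undo_depth=1 redo_depth=0
After op 2 (undo): buf='(empty)' undo_depth=0 redo_depth=1
After op 3 (type): buf='dog' undo_depth=1 redo_depth=0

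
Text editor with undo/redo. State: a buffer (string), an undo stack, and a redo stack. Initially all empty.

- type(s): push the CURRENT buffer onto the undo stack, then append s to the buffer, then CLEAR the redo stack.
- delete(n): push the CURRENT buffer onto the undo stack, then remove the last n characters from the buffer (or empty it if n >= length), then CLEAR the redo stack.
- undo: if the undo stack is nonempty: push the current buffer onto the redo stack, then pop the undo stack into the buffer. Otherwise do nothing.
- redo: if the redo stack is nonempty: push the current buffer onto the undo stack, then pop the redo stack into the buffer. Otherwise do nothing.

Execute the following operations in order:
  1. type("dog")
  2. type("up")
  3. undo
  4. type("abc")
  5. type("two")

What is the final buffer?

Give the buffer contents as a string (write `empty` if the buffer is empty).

After op 1 (type): buf='dog' undo_depth=1 redo_depth=0
After op 2 (type): buf='dogup' undo_depth=2 redo_depth=0
After op 3 (undo): buf='dog' undo_depth=1 redo_depth=1
After op 4 (type): buf='dogabc' undo_depth=2 redo_depth=0
After op 5 (type): buf='dogabctwo' undo_depth=3 redo_depth=0

Answer: dogabctwo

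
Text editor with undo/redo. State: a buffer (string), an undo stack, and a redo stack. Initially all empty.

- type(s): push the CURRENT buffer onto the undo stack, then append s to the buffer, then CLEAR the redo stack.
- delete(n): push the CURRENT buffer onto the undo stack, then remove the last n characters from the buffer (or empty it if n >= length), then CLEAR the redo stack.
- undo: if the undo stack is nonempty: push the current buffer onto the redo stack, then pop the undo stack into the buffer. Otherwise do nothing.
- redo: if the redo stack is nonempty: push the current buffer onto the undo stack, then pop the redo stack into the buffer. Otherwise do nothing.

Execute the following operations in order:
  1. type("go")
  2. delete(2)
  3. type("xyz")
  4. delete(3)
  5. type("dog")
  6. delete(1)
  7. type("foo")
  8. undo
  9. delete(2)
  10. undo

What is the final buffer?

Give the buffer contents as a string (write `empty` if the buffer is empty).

Answer: do

Derivation:
After op 1 (type): buf='go' undo_depth=1 redo_depth=0
After op 2 (delete): buf='(empty)' undo_depth=2 redo_depth=0
After op 3 (type): buf='xyz' undo_depth=3 redo_depth=0
After op 4 (delete): buf='(empty)' undo_depth=4 redo_depth=0
After op 5 (type): buf='dog' undo_depth=5 redo_depth=0
After op 6 (delete): buf='do' undo_depth=6 redo_depth=0
After op 7 (type): buf='dofoo' undo_depth=7 redo_depth=0
After op 8 (undo): buf='do' undo_depth=6 redo_depth=1
After op 9 (delete): buf='(empty)' undo_depth=7 redo_depth=0
After op 10 (undo): buf='do' undo_depth=6 redo_depth=1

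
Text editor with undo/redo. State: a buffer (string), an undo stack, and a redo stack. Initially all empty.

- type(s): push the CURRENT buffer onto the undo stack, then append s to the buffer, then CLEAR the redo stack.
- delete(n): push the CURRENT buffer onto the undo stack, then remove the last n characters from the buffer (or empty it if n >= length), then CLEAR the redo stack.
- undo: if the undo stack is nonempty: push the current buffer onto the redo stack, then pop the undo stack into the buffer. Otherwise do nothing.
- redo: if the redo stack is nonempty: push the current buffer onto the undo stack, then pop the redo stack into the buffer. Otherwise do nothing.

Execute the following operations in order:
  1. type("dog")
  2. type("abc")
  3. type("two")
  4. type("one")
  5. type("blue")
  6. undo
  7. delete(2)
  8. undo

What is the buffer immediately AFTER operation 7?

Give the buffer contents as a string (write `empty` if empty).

After op 1 (type): buf='dog' undo_depth=1 redo_depth=0
After op 2 (type): buf='dogabc' undo_depth=2 redo_depth=0
After op 3 (type): buf='dogabctwo' undo_depth=3 redo_depth=0
After op 4 (type): buf='dogabctwoone' undo_depth=4 redo_depth=0
After op 5 (type): buf='dogabctwooneblue' undo_depth=5 redo_depth=0
After op 6 (undo): buf='dogabctwoone' undo_depth=4 redo_depth=1
After op 7 (delete): buf='dogabctwoo' undo_depth=5 redo_depth=0

Answer: dogabctwoo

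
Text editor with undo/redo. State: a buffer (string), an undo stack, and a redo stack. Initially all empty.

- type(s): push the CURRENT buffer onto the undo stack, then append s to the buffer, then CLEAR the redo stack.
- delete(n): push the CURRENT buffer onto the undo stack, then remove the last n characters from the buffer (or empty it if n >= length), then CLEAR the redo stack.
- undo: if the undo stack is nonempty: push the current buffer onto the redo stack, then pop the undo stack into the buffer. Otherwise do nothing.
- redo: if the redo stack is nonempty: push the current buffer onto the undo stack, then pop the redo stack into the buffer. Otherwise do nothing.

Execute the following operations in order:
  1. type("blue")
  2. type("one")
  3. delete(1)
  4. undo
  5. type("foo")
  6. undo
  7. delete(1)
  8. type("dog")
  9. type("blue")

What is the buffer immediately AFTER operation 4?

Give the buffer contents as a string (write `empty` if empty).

After op 1 (type): buf='blue' undo_depth=1 redo_depth=0
After op 2 (type): buf='blueone' undo_depth=2 redo_depth=0
After op 3 (delete): buf='blueon' undo_depth=3 redo_depth=0
After op 4 (undo): buf='blueone' undo_depth=2 redo_depth=1

Answer: blueone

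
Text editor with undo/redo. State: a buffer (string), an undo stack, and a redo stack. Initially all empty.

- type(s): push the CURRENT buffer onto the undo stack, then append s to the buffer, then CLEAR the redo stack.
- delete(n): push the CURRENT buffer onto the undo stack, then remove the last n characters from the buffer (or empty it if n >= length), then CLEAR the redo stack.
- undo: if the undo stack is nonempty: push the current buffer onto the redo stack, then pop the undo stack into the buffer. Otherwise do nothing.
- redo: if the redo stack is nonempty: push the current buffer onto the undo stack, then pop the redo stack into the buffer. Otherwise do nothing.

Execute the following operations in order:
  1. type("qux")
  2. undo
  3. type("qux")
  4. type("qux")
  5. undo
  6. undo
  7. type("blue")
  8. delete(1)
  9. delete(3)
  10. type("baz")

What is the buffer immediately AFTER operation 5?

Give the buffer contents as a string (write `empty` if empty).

After op 1 (type): buf='qux' undo_depth=1 redo_depth=0
After op 2 (undo): buf='(empty)' undo_depth=0 redo_depth=1
After op 3 (type): buf='qux' undo_depth=1 redo_depth=0
After op 4 (type): buf='quxqux' undo_depth=2 redo_depth=0
After op 5 (undo): buf='qux' undo_depth=1 redo_depth=1

Answer: qux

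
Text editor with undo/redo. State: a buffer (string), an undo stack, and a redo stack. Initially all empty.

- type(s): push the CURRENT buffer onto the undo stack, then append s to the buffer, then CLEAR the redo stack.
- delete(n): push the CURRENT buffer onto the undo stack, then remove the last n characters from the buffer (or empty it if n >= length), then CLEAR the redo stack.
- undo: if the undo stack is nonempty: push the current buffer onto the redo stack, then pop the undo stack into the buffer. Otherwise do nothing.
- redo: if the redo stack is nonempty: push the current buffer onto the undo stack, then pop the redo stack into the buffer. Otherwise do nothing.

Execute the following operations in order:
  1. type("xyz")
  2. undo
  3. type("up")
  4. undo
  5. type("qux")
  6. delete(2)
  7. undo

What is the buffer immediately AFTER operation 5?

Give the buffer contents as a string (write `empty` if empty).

After op 1 (type): buf='xyz' undo_depth=1 redo_depth=0
After op 2 (undo): buf='(empty)' undo_depth=0 redo_depth=1
After op 3 (type): buf='up' undo_depth=1 redo_depth=0
After op 4 (undo): buf='(empty)' undo_depth=0 redo_depth=1
After op 5 (type): buf='qux' undo_depth=1 redo_depth=0

Answer: qux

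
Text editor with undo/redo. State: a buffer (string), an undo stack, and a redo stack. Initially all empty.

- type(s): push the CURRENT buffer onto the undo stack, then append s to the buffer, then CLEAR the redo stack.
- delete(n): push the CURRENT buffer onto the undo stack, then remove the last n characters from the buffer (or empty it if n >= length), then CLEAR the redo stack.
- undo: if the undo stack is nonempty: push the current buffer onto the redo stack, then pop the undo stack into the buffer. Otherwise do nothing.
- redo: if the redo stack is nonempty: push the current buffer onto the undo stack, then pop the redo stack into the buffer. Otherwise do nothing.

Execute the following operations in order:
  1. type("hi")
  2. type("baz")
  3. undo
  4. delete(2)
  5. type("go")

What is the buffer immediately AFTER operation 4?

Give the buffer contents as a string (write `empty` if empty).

After op 1 (type): buf='hi' undo_depth=1 redo_depth=0
After op 2 (type): buf='hibaz' undo_depth=2 redo_depth=0
After op 3 (undo): buf='hi' undo_depth=1 redo_depth=1
After op 4 (delete): buf='(empty)' undo_depth=2 redo_depth=0

Answer: empty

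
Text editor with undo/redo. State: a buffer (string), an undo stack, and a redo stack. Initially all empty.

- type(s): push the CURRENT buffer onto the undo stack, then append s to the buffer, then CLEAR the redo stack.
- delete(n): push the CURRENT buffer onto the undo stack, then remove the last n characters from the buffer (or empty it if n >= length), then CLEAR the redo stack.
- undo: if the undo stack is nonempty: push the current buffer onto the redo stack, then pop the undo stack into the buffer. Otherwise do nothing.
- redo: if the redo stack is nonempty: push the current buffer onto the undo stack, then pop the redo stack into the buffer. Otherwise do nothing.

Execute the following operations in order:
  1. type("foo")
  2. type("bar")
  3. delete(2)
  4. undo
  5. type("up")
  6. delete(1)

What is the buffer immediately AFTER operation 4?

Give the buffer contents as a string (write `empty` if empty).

Answer: foobar

Derivation:
After op 1 (type): buf='foo' undo_depth=1 redo_depth=0
After op 2 (type): buf='foobar' undo_depth=2 redo_depth=0
After op 3 (delete): buf='foob' undo_depth=3 redo_depth=0
After op 4 (undo): buf='foobar' undo_depth=2 redo_depth=1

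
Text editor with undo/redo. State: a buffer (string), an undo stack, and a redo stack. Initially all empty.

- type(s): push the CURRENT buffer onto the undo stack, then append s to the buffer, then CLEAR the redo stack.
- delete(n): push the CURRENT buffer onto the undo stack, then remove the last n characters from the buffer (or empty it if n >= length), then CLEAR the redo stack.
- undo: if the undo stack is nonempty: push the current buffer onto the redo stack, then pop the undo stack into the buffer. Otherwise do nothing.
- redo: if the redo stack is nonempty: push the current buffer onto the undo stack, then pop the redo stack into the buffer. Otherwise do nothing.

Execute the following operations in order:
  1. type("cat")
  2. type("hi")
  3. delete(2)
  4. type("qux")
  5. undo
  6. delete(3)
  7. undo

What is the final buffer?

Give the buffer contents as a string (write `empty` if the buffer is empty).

After op 1 (type): buf='cat' undo_depth=1 redo_depth=0
After op 2 (type): buf='cathi' undo_depth=2 redo_depth=0
After op 3 (delete): buf='cat' undo_depth=3 redo_depth=0
After op 4 (type): buf='catqux' undo_depth=4 redo_depth=0
After op 5 (undo): buf='cat' undo_depth=3 redo_depth=1
After op 6 (delete): buf='(empty)' undo_depth=4 redo_depth=0
After op 7 (undo): buf='cat' undo_depth=3 redo_depth=1

Answer: cat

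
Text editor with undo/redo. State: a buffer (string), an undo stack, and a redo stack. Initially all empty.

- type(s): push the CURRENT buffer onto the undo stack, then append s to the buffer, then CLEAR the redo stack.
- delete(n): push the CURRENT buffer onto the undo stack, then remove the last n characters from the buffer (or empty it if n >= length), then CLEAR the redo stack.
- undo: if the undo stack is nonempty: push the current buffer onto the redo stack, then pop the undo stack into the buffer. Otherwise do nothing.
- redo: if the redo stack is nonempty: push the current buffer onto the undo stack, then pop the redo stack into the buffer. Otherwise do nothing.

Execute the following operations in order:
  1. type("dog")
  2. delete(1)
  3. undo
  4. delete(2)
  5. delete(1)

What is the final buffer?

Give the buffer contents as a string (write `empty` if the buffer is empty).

After op 1 (type): buf='dog' undo_depth=1 redo_depth=0
After op 2 (delete): buf='do' undo_depth=2 redo_depth=0
After op 3 (undo): buf='dog' undo_depth=1 redo_depth=1
After op 4 (delete): buf='d' undo_depth=2 redo_depth=0
After op 5 (delete): buf='(empty)' undo_depth=3 redo_depth=0

Answer: empty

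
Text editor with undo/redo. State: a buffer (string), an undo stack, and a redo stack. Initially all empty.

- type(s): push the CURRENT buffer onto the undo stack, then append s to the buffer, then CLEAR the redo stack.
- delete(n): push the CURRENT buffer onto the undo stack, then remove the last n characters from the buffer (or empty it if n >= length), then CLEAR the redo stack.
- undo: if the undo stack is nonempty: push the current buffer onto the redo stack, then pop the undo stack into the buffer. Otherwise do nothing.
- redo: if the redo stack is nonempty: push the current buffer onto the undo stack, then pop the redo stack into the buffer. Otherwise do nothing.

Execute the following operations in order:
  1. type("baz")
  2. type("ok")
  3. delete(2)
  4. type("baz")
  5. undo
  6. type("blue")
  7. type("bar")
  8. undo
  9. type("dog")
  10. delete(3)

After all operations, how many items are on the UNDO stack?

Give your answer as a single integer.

After op 1 (type): buf='baz' undo_depth=1 redo_depth=0
After op 2 (type): buf='bazok' undo_depth=2 redo_depth=0
After op 3 (delete): buf='baz' undo_depth=3 redo_depth=0
After op 4 (type): buf='bazbaz' undo_depth=4 redo_depth=0
After op 5 (undo): buf='baz' undo_depth=3 redo_depth=1
After op 6 (type): buf='bazblue' undo_depth=4 redo_depth=0
After op 7 (type): buf='bazbluebar' undo_depth=5 redo_depth=0
After op 8 (undo): buf='bazblue' undo_depth=4 redo_depth=1
After op 9 (type): buf='bazbluedog' undo_depth=5 redo_depth=0
After op 10 (delete): buf='bazblue' undo_depth=6 redo_depth=0

Answer: 6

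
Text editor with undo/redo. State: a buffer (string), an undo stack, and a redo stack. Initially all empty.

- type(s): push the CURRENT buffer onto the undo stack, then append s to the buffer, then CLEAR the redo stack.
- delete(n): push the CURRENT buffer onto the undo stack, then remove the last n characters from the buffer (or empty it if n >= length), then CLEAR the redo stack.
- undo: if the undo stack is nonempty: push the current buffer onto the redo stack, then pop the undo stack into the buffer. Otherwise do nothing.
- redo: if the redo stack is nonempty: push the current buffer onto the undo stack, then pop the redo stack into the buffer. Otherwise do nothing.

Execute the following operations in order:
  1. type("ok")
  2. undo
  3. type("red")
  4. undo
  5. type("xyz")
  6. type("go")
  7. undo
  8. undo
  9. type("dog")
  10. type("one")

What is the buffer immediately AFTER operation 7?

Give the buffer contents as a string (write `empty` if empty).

After op 1 (type): buf='ok' undo_depth=1 redo_depth=0
After op 2 (undo): buf='(empty)' undo_depth=0 redo_depth=1
After op 3 (type): buf='red' undo_depth=1 redo_depth=0
After op 4 (undo): buf='(empty)' undo_depth=0 redo_depth=1
After op 5 (type): buf='xyz' undo_depth=1 redo_depth=0
After op 6 (type): buf='xyzgo' undo_depth=2 redo_depth=0
After op 7 (undo): buf='xyz' undo_depth=1 redo_depth=1

Answer: xyz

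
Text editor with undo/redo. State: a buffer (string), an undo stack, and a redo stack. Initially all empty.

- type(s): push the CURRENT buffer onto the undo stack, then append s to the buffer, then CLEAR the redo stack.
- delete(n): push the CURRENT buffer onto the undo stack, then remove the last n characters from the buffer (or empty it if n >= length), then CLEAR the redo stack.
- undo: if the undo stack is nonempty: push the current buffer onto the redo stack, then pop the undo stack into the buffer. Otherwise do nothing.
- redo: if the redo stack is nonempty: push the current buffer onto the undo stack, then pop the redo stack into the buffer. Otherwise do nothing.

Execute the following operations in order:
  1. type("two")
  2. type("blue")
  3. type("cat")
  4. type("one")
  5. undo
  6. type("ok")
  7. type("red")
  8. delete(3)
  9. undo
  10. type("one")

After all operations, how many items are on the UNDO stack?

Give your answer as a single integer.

Answer: 6

Derivation:
After op 1 (type): buf='two' undo_depth=1 redo_depth=0
After op 2 (type): buf='twoblue' undo_depth=2 redo_depth=0
After op 3 (type): buf='twobluecat' undo_depth=3 redo_depth=0
After op 4 (type): buf='twobluecatone' undo_depth=4 redo_depth=0
After op 5 (undo): buf='twobluecat' undo_depth=3 redo_depth=1
After op 6 (type): buf='twobluecatok' undo_depth=4 redo_depth=0
After op 7 (type): buf='twobluecatokred' undo_depth=5 redo_depth=0
After op 8 (delete): buf='twobluecatok' undo_depth=6 redo_depth=0
After op 9 (undo): buf='twobluecatokred' undo_depth=5 redo_depth=1
After op 10 (type): buf='twobluecatokredone' undo_depth=6 redo_depth=0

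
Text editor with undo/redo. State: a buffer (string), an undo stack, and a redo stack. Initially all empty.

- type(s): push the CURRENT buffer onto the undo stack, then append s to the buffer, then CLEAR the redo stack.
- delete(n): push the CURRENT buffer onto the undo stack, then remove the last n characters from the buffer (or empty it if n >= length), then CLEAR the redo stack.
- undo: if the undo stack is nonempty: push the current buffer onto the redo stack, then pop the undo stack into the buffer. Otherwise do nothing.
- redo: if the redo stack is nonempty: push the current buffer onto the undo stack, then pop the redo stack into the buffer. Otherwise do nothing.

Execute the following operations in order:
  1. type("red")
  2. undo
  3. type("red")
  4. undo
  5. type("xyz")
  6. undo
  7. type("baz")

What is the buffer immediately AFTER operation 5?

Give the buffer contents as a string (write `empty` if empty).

After op 1 (type): buf='red' undo_depth=1 redo_depth=0
After op 2 (undo): buf='(empty)' undo_depth=0 redo_depth=1
After op 3 (type): buf='red' undo_depth=1 redo_depth=0
After op 4 (undo): buf='(empty)' undo_depth=0 redo_depth=1
After op 5 (type): buf='xyz' undo_depth=1 redo_depth=0

Answer: xyz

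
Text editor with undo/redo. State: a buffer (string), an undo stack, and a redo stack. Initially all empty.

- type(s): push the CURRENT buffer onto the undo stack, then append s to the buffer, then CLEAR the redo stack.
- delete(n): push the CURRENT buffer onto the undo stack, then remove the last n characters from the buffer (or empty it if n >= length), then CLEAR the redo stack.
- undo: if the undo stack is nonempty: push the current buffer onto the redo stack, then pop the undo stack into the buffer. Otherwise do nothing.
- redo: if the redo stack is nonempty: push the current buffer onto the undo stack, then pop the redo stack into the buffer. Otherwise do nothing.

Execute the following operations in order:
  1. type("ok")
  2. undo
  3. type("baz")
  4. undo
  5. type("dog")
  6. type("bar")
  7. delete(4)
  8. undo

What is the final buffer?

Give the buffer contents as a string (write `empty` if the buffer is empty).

Answer: dogbar

Derivation:
After op 1 (type): buf='ok' undo_depth=1 redo_depth=0
After op 2 (undo): buf='(empty)' undo_depth=0 redo_depth=1
After op 3 (type): buf='baz' undo_depth=1 redo_depth=0
After op 4 (undo): buf='(empty)' undo_depth=0 redo_depth=1
After op 5 (type): buf='dog' undo_depth=1 redo_depth=0
After op 6 (type): buf='dogbar' undo_depth=2 redo_depth=0
After op 7 (delete): buf='do' undo_depth=3 redo_depth=0
After op 8 (undo): buf='dogbar' undo_depth=2 redo_depth=1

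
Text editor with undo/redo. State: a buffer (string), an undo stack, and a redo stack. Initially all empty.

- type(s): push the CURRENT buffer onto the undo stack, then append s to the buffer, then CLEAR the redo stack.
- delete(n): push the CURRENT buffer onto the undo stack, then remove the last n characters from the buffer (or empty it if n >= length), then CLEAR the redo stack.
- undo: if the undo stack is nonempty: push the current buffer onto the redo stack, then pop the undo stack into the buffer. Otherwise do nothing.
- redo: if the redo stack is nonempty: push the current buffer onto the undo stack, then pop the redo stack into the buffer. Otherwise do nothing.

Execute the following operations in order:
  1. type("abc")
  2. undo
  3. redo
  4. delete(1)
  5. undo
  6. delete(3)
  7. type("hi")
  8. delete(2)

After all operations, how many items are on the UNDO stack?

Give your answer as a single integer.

After op 1 (type): buf='abc' undo_depth=1 redo_depth=0
After op 2 (undo): buf='(empty)' undo_depth=0 redo_depth=1
After op 3 (redo): buf='abc' undo_depth=1 redo_depth=0
After op 4 (delete): buf='ab' undo_depth=2 redo_depth=0
After op 5 (undo): buf='abc' undo_depth=1 redo_depth=1
After op 6 (delete): buf='(empty)' undo_depth=2 redo_depth=0
After op 7 (type): buf='hi' undo_depth=3 redo_depth=0
After op 8 (delete): buf='(empty)' undo_depth=4 redo_depth=0

Answer: 4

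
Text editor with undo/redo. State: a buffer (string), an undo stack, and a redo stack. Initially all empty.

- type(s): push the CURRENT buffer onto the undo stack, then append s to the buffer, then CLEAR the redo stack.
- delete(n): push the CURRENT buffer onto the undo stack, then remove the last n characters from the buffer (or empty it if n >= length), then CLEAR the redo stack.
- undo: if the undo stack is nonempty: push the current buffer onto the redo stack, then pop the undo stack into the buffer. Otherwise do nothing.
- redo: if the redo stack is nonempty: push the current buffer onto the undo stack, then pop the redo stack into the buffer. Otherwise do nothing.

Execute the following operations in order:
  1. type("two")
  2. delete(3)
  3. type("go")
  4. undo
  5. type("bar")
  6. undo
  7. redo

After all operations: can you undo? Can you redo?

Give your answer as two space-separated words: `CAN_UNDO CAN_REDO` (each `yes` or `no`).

Answer: yes no

Derivation:
After op 1 (type): buf='two' undo_depth=1 redo_depth=0
After op 2 (delete): buf='(empty)' undo_depth=2 redo_depth=0
After op 3 (type): buf='go' undo_depth=3 redo_depth=0
After op 4 (undo): buf='(empty)' undo_depth=2 redo_depth=1
After op 5 (type): buf='bar' undo_depth=3 redo_depth=0
After op 6 (undo): buf='(empty)' undo_depth=2 redo_depth=1
After op 7 (redo): buf='bar' undo_depth=3 redo_depth=0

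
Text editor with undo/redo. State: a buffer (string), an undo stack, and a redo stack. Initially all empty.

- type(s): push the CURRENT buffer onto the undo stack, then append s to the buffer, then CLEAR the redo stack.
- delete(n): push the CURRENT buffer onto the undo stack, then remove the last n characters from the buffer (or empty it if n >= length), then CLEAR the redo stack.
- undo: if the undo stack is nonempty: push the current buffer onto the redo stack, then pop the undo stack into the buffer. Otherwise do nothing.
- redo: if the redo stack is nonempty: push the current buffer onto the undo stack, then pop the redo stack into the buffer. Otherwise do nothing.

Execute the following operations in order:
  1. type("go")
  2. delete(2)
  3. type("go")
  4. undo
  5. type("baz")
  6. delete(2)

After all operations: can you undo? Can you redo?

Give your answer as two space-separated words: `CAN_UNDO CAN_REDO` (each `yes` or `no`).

Answer: yes no

Derivation:
After op 1 (type): buf='go' undo_depth=1 redo_depth=0
After op 2 (delete): buf='(empty)' undo_depth=2 redo_depth=0
After op 3 (type): buf='go' undo_depth=3 redo_depth=0
After op 4 (undo): buf='(empty)' undo_depth=2 redo_depth=1
After op 5 (type): buf='baz' undo_depth=3 redo_depth=0
After op 6 (delete): buf='b' undo_depth=4 redo_depth=0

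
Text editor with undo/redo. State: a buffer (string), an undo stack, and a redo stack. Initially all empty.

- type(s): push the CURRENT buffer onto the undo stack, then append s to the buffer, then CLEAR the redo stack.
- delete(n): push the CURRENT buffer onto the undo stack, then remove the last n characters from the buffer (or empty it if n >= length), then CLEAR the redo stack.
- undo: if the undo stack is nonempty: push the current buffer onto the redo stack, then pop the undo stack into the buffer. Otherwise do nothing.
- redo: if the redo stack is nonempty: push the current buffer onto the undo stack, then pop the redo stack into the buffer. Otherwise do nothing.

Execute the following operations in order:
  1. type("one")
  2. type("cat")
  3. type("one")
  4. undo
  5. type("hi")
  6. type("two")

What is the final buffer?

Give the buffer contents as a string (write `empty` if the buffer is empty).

Answer: onecathitwo

Derivation:
After op 1 (type): buf='one' undo_depth=1 redo_depth=0
After op 2 (type): buf='onecat' undo_depth=2 redo_depth=0
After op 3 (type): buf='onecatone' undo_depth=3 redo_depth=0
After op 4 (undo): buf='onecat' undo_depth=2 redo_depth=1
After op 5 (type): buf='onecathi' undo_depth=3 redo_depth=0
After op 6 (type): buf='onecathitwo' undo_depth=4 redo_depth=0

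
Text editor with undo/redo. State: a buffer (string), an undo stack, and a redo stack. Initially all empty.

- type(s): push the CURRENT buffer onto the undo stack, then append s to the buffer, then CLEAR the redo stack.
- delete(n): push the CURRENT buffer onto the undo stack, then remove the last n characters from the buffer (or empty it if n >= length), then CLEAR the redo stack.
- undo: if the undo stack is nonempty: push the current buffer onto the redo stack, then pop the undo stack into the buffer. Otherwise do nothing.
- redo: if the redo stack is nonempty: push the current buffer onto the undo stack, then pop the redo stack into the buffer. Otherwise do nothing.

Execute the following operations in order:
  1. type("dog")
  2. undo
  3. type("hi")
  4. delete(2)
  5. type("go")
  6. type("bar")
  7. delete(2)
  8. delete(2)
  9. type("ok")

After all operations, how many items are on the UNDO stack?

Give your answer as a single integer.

Answer: 7

Derivation:
After op 1 (type): buf='dog' undo_depth=1 redo_depth=0
After op 2 (undo): buf='(empty)' undo_depth=0 redo_depth=1
After op 3 (type): buf='hi' undo_depth=1 redo_depth=0
After op 4 (delete): buf='(empty)' undo_depth=2 redo_depth=0
After op 5 (type): buf='go' undo_depth=3 redo_depth=0
After op 6 (type): buf='gobar' undo_depth=4 redo_depth=0
After op 7 (delete): buf='gob' undo_depth=5 redo_depth=0
After op 8 (delete): buf='g' undo_depth=6 redo_depth=0
After op 9 (type): buf='gok' undo_depth=7 redo_depth=0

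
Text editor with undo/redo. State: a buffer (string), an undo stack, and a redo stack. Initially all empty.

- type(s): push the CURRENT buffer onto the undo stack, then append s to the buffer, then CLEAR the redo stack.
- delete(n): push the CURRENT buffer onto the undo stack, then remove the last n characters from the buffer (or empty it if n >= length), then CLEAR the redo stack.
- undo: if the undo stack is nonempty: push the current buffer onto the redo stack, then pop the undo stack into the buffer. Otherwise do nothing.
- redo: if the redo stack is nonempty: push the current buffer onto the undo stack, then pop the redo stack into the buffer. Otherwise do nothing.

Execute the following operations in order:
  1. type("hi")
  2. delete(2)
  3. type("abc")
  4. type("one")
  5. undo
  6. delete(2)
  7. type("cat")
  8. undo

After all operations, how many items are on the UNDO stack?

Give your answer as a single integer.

Answer: 4

Derivation:
After op 1 (type): buf='hi' undo_depth=1 redo_depth=0
After op 2 (delete): buf='(empty)' undo_depth=2 redo_depth=0
After op 3 (type): buf='abc' undo_depth=3 redo_depth=0
After op 4 (type): buf='abcone' undo_depth=4 redo_depth=0
After op 5 (undo): buf='abc' undo_depth=3 redo_depth=1
After op 6 (delete): buf='a' undo_depth=4 redo_depth=0
After op 7 (type): buf='acat' undo_depth=5 redo_depth=0
After op 8 (undo): buf='a' undo_depth=4 redo_depth=1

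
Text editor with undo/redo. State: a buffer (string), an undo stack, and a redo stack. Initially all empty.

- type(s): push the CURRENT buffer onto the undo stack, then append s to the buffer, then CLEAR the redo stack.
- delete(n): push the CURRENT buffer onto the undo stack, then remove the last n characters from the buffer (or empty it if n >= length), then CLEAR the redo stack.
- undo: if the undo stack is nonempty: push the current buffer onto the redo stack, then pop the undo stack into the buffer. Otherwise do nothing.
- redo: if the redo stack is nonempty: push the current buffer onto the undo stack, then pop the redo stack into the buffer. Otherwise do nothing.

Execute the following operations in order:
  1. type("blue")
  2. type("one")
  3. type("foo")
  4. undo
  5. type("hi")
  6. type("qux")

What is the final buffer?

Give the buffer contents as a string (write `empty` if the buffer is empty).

Answer: blueonehiqux

Derivation:
After op 1 (type): buf='blue' undo_depth=1 redo_depth=0
After op 2 (type): buf='blueone' undo_depth=2 redo_depth=0
After op 3 (type): buf='blueonefoo' undo_depth=3 redo_depth=0
After op 4 (undo): buf='blueone' undo_depth=2 redo_depth=1
After op 5 (type): buf='blueonehi' undo_depth=3 redo_depth=0
After op 6 (type): buf='blueonehiqux' undo_depth=4 redo_depth=0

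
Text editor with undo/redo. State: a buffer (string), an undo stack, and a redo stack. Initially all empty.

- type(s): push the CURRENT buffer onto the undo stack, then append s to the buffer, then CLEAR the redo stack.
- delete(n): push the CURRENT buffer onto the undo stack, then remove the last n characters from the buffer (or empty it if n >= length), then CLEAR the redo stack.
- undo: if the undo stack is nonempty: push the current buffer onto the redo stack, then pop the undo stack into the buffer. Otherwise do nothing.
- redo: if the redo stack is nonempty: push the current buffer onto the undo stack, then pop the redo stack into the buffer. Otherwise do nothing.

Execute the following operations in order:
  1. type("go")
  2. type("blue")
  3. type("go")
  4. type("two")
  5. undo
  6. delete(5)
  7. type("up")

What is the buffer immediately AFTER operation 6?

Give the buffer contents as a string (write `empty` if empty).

Answer: gob

Derivation:
After op 1 (type): buf='go' undo_depth=1 redo_depth=0
After op 2 (type): buf='goblue' undo_depth=2 redo_depth=0
After op 3 (type): buf='gobluego' undo_depth=3 redo_depth=0
After op 4 (type): buf='gobluegotwo' undo_depth=4 redo_depth=0
After op 5 (undo): buf='gobluego' undo_depth=3 redo_depth=1
After op 6 (delete): buf='gob' undo_depth=4 redo_depth=0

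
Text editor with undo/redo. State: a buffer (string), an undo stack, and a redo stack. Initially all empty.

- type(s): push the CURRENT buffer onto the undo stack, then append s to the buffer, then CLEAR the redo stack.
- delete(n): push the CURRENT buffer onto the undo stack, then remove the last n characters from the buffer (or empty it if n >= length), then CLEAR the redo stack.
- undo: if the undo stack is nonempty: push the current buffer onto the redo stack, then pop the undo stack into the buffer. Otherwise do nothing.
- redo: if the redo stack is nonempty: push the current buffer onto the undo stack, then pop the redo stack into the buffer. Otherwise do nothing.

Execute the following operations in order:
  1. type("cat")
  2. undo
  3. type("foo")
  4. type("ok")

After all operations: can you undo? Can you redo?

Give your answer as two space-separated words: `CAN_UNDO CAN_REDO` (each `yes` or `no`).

After op 1 (type): buf='cat' undo_depth=1 redo_depth=0
After op 2 (undo): buf='(empty)' undo_depth=0 redo_depth=1
After op 3 (type): buf='foo' undo_depth=1 redo_depth=0
After op 4 (type): buf='foook' undo_depth=2 redo_depth=0

Answer: yes no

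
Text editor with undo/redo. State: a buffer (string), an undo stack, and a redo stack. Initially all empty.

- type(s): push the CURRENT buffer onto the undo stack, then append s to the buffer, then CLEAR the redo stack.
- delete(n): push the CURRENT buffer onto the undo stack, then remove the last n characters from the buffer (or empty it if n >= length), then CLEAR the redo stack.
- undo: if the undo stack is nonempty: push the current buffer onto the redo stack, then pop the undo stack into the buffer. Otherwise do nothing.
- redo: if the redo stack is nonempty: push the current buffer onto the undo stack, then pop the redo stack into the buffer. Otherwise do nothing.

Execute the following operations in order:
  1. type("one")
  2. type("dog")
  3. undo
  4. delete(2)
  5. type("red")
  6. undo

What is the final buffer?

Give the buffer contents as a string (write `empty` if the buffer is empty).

After op 1 (type): buf='one' undo_depth=1 redo_depth=0
After op 2 (type): buf='onedog' undo_depth=2 redo_depth=0
After op 3 (undo): buf='one' undo_depth=1 redo_depth=1
After op 4 (delete): buf='o' undo_depth=2 redo_depth=0
After op 5 (type): buf='ored' undo_depth=3 redo_depth=0
After op 6 (undo): buf='o' undo_depth=2 redo_depth=1

Answer: o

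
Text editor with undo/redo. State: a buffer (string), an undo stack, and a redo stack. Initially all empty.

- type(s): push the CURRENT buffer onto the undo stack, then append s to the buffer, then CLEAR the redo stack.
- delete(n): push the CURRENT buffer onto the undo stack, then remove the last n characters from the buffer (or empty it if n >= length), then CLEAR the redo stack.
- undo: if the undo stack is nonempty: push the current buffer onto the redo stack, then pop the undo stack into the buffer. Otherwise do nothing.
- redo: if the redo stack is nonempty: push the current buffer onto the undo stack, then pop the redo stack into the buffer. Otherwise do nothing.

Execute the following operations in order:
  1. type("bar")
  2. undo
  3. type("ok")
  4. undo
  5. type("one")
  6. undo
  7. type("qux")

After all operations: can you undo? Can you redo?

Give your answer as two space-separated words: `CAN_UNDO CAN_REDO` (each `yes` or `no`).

Answer: yes no

Derivation:
After op 1 (type): buf='bar' undo_depth=1 redo_depth=0
After op 2 (undo): buf='(empty)' undo_depth=0 redo_depth=1
After op 3 (type): buf='ok' undo_depth=1 redo_depth=0
After op 4 (undo): buf='(empty)' undo_depth=0 redo_depth=1
After op 5 (type): buf='one' undo_depth=1 redo_depth=0
After op 6 (undo): buf='(empty)' undo_depth=0 redo_depth=1
After op 7 (type): buf='qux' undo_depth=1 redo_depth=0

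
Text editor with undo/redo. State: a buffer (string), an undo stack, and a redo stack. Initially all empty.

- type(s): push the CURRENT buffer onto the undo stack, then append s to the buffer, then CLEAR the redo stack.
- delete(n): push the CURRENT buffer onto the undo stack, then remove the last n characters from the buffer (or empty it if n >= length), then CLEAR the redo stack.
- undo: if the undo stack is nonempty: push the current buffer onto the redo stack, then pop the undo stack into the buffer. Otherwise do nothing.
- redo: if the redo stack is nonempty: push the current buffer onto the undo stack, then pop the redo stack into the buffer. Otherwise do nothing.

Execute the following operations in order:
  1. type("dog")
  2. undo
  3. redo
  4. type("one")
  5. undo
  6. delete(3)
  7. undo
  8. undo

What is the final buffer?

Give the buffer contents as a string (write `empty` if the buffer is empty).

After op 1 (type): buf='dog' undo_depth=1 redo_depth=0
After op 2 (undo): buf='(empty)' undo_depth=0 redo_depth=1
After op 3 (redo): buf='dog' undo_depth=1 redo_depth=0
After op 4 (type): buf='dogone' undo_depth=2 redo_depth=0
After op 5 (undo): buf='dog' undo_depth=1 redo_depth=1
After op 6 (delete): buf='(empty)' undo_depth=2 redo_depth=0
After op 7 (undo): buf='dog' undo_depth=1 redo_depth=1
After op 8 (undo): buf='(empty)' undo_depth=0 redo_depth=2

Answer: empty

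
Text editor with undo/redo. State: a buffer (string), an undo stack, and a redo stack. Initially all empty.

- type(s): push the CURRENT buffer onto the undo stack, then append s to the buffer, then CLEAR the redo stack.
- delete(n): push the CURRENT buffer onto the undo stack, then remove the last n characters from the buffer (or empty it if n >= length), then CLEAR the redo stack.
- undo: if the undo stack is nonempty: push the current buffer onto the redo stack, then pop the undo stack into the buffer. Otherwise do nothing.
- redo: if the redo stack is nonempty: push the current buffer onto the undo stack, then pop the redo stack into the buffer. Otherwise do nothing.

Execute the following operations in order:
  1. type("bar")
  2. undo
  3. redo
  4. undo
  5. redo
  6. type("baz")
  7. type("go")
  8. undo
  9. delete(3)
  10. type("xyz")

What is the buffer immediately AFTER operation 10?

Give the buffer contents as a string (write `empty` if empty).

Answer: barxyz

Derivation:
After op 1 (type): buf='bar' undo_depth=1 redo_depth=0
After op 2 (undo): buf='(empty)' undo_depth=0 redo_depth=1
After op 3 (redo): buf='bar' undo_depth=1 redo_depth=0
After op 4 (undo): buf='(empty)' undo_depth=0 redo_depth=1
After op 5 (redo): buf='bar' undo_depth=1 redo_depth=0
After op 6 (type): buf='barbaz' undo_depth=2 redo_depth=0
After op 7 (type): buf='barbazgo' undo_depth=3 redo_depth=0
After op 8 (undo): buf='barbaz' undo_depth=2 redo_depth=1
After op 9 (delete): buf='bar' undo_depth=3 redo_depth=0
After op 10 (type): buf='barxyz' undo_depth=4 redo_depth=0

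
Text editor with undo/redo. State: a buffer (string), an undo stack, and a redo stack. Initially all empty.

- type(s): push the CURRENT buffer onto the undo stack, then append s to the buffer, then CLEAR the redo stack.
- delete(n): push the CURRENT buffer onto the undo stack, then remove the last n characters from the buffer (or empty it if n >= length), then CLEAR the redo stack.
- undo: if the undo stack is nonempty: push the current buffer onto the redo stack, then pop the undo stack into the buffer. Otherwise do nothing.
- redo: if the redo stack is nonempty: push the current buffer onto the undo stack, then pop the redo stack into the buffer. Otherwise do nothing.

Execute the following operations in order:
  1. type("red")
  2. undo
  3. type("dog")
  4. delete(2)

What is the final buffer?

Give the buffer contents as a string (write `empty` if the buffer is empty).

Answer: d

Derivation:
After op 1 (type): buf='red' undo_depth=1 redo_depth=0
After op 2 (undo): buf='(empty)' undo_depth=0 redo_depth=1
After op 3 (type): buf='dog' undo_depth=1 redo_depth=0
After op 4 (delete): buf='d' undo_depth=2 redo_depth=0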